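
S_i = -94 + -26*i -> [-94, -120, -146, -172, -198]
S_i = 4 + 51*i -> [4, 55, 106, 157, 208]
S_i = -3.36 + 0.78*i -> [-3.36, -2.58, -1.8, -1.02, -0.24]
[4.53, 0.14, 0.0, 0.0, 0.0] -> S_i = 4.53*0.03^i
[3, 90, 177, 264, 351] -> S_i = 3 + 87*i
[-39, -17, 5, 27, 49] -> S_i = -39 + 22*i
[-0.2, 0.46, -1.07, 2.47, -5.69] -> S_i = -0.20*(-2.31)^i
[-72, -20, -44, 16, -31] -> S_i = Random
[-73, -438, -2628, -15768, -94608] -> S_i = -73*6^i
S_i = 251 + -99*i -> [251, 152, 53, -46, -145]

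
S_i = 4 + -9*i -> [4, -5, -14, -23, -32]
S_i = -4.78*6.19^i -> [-4.78, -29.59, -183.15, -1133.7, -7017.63]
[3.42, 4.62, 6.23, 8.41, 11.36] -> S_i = 3.42*1.35^i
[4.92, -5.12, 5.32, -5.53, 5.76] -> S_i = 4.92*(-1.04)^i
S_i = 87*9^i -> [87, 783, 7047, 63423, 570807]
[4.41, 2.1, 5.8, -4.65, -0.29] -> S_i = Random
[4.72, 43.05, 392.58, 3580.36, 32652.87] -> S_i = 4.72*9.12^i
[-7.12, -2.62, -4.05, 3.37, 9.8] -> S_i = Random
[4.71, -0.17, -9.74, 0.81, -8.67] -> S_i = Random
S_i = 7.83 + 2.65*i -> [7.83, 10.48, 13.13, 15.78, 18.43]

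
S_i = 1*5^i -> [1, 5, 25, 125, 625]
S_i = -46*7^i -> [-46, -322, -2254, -15778, -110446]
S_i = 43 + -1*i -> [43, 42, 41, 40, 39]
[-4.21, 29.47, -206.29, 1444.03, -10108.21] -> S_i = -4.21*(-7.00)^i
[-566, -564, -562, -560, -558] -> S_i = -566 + 2*i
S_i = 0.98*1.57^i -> [0.98, 1.54, 2.42, 3.79, 5.95]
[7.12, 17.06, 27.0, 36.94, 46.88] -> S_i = 7.12 + 9.94*i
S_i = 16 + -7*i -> [16, 9, 2, -5, -12]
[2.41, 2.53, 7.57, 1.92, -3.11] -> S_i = Random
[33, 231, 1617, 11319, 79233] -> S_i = 33*7^i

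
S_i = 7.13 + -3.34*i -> [7.13, 3.79, 0.45, -2.89, -6.23]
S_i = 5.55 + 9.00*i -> [5.55, 14.55, 23.55, 32.55, 41.55]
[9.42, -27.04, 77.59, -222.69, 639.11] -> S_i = 9.42*(-2.87)^i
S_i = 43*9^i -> [43, 387, 3483, 31347, 282123]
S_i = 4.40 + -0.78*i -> [4.4, 3.62, 2.84, 2.06, 1.28]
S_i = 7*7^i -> [7, 49, 343, 2401, 16807]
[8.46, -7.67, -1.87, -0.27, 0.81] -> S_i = Random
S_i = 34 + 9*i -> [34, 43, 52, 61, 70]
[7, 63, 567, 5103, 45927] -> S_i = 7*9^i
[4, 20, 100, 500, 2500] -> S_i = 4*5^i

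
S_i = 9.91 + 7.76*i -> [9.91, 17.67, 25.43, 33.19, 40.95]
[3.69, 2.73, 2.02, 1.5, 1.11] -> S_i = 3.69*0.74^i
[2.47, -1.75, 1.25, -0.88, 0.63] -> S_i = 2.47*(-0.71)^i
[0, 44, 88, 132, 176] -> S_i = 0 + 44*i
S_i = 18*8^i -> [18, 144, 1152, 9216, 73728]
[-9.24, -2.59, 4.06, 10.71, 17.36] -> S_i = -9.24 + 6.65*i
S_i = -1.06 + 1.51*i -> [-1.06, 0.45, 1.96, 3.47, 4.98]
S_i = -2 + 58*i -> [-2, 56, 114, 172, 230]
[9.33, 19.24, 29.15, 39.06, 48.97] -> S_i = 9.33 + 9.91*i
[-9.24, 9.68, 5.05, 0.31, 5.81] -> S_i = Random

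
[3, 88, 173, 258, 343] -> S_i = 3 + 85*i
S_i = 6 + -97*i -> [6, -91, -188, -285, -382]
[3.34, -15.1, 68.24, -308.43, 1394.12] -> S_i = 3.34*(-4.52)^i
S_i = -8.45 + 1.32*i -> [-8.45, -7.13, -5.81, -4.49, -3.17]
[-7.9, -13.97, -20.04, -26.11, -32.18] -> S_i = -7.90 + -6.07*i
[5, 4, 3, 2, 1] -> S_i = 5 + -1*i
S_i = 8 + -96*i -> [8, -88, -184, -280, -376]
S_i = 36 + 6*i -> [36, 42, 48, 54, 60]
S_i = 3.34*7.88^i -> [3.34, 26.32, 207.4, 1634.27, 12878.09]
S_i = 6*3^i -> [6, 18, 54, 162, 486]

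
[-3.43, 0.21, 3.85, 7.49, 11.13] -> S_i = -3.43 + 3.64*i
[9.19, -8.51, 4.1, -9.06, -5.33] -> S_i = Random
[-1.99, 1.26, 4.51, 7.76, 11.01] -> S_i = -1.99 + 3.25*i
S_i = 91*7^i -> [91, 637, 4459, 31213, 218491]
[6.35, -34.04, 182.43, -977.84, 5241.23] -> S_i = 6.35*(-5.36)^i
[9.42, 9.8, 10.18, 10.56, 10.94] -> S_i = 9.42 + 0.38*i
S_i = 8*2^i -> [8, 16, 32, 64, 128]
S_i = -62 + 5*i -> [-62, -57, -52, -47, -42]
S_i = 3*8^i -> [3, 24, 192, 1536, 12288]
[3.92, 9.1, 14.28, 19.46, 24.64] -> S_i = 3.92 + 5.18*i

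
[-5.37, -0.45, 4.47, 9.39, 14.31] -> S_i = -5.37 + 4.92*i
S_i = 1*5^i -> [1, 5, 25, 125, 625]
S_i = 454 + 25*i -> [454, 479, 504, 529, 554]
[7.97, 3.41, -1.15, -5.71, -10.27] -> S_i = 7.97 + -4.56*i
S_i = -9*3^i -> [-9, -27, -81, -243, -729]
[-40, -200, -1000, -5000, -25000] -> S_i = -40*5^i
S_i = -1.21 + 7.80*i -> [-1.21, 6.59, 14.39, 22.19, 29.99]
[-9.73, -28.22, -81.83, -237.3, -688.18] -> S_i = -9.73*2.90^i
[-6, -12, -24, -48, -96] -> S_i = -6*2^i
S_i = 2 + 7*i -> [2, 9, 16, 23, 30]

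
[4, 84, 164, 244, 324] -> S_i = 4 + 80*i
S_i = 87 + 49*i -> [87, 136, 185, 234, 283]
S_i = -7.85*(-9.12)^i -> [-7.85, 71.59, -652.92, 5954.62, -54306.15]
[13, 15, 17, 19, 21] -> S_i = 13 + 2*i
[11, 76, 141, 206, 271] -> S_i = 11 + 65*i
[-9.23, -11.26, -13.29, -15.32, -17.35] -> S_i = -9.23 + -2.03*i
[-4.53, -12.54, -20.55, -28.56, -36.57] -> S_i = -4.53 + -8.01*i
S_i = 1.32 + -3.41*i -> [1.32, -2.09, -5.5, -8.91, -12.32]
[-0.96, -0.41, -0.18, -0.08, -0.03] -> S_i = -0.96*0.43^i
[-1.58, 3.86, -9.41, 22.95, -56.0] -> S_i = -1.58*(-2.44)^i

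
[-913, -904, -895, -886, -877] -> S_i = -913 + 9*i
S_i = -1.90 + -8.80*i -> [-1.9, -10.7, -19.5, -28.3, -37.1]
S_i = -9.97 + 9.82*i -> [-9.97, -0.15, 9.67, 19.49, 29.31]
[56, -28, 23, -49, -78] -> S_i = Random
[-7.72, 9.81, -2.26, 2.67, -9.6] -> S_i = Random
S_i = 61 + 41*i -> [61, 102, 143, 184, 225]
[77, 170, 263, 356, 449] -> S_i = 77 + 93*i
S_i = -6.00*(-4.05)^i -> [-6.0, 24.3, -98.42, 398.58, -1614.25]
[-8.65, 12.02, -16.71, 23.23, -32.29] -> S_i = -8.65*(-1.39)^i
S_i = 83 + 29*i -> [83, 112, 141, 170, 199]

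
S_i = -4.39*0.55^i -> [-4.39, -2.41, -1.33, -0.73, -0.4]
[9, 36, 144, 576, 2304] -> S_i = 9*4^i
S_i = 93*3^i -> [93, 279, 837, 2511, 7533]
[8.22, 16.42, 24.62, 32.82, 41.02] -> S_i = 8.22 + 8.20*i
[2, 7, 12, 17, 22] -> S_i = 2 + 5*i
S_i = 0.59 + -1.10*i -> [0.59, -0.51, -1.61, -2.71, -3.81]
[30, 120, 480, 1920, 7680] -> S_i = 30*4^i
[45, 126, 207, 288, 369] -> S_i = 45 + 81*i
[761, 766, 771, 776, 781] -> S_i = 761 + 5*i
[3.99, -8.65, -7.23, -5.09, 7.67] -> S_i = Random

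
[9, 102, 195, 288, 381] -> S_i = 9 + 93*i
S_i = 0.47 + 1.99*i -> [0.47, 2.46, 4.45, 6.44, 8.43]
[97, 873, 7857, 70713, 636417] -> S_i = 97*9^i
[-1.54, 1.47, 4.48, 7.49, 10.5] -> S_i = -1.54 + 3.01*i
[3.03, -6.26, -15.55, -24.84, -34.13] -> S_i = 3.03 + -9.29*i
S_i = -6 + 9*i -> [-6, 3, 12, 21, 30]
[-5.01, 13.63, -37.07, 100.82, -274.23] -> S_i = -5.01*(-2.72)^i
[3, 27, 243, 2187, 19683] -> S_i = 3*9^i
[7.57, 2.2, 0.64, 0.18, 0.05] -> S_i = 7.57*0.29^i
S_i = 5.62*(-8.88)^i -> [5.62, -49.91, 443.16, -3935.28, 34945.25]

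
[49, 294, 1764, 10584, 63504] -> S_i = 49*6^i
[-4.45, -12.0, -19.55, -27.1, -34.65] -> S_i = -4.45 + -7.55*i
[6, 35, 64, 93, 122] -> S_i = 6 + 29*i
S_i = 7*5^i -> [7, 35, 175, 875, 4375]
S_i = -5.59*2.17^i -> [-5.59, -12.13, -26.32, -57.12, -123.95]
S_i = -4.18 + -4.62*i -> [-4.18, -8.8, -13.42, -18.04, -22.66]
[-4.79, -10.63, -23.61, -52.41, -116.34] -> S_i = -4.79*2.22^i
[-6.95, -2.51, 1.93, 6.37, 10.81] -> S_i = -6.95 + 4.44*i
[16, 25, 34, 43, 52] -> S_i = 16 + 9*i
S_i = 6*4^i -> [6, 24, 96, 384, 1536]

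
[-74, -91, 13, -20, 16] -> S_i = Random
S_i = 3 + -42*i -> [3, -39, -81, -123, -165]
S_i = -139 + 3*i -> [-139, -136, -133, -130, -127]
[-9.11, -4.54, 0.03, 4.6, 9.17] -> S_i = -9.11 + 4.57*i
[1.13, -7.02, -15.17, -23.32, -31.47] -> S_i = 1.13 + -8.15*i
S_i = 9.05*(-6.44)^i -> [9.05, -58.28, 375.34, -2417.16, 15566.54]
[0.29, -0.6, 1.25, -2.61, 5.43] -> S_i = 0.29*(-2.08)^i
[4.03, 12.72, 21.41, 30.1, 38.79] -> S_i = 4.03 + 8.69*i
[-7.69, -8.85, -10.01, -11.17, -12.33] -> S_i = -7.69 + -1.16*i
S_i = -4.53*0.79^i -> [-4.53, -3.58, -2.83, -2.23, -1.76]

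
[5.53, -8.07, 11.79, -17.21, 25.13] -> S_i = 5.53*(-1.46)^i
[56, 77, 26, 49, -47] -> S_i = Random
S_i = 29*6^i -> [29, 174, 1044, 6264, 37584]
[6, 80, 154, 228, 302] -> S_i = 6 + 74*i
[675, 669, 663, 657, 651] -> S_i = 675 + -6*i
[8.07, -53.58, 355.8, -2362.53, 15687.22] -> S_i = 8.07*(-6.64)^i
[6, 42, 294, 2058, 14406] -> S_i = 6*7^i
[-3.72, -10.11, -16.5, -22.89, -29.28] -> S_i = -3.72 + -6.39*i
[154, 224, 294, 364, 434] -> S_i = 154 + 70*i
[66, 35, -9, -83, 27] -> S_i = Random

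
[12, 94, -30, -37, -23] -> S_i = Random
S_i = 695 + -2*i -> [695, 693, 691, 689, 687]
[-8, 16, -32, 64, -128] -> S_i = -8*-2^i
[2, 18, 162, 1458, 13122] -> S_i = 2*9^i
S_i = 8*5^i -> [8, 40, 200, 1000, 5000]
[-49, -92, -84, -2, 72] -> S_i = Random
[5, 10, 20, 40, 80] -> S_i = 5*2^i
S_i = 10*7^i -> [10, 70, 490, 3430, 24010]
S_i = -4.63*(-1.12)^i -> [-4.63, 5.19, -5.81, 6.5, -7.29]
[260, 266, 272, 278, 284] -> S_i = 260 + 6*i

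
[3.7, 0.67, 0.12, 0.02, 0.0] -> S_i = 3.70*0.18^i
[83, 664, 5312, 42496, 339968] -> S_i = 83*8^i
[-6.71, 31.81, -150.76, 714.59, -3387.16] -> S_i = -6.71*(-4.74)^i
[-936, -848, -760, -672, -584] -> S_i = -936 + 88*i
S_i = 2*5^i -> [2, 10, 50, 250, 1250]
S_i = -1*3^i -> [-1, -3, -9, -27, -81]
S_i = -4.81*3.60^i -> [-4.81, -17.32, -62.34, -224.42, -807.9]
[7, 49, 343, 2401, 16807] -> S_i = 7*7^i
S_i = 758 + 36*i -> [758, 794, 830, 866, 902]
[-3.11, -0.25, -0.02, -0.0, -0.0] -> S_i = -3.11*0.08^i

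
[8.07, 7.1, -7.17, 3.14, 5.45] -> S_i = Random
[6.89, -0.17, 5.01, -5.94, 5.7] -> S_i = Random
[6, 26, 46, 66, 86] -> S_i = 6 + 20*i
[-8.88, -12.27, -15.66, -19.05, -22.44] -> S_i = -8.88 + -3.39*i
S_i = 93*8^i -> [93, 744, 5952, 47616, 380928]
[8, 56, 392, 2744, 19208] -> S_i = 8*7^i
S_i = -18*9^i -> [-18, -162, -1458, -13122, -118098]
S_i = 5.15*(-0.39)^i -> [5.15, -2.01, 0.78, -0.31, 0.12]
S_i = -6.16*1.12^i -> [-6.16, -6.9, -7.73, -8.65, -9.69]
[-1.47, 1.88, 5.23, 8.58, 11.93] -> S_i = -1.47 + 3.35*i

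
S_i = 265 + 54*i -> [265, 319, 373, 427, 481]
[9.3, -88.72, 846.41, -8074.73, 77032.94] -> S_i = 9.30*(-9.54)^i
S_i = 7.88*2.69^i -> [7.88, 21.2, 57.02, 153.39, 412.61]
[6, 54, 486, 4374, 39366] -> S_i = 6*9^i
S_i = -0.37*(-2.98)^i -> [-0.37, 1.1, -3.29, 9.79, -29.18]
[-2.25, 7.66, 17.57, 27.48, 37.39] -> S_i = -2.25 + 9.91*i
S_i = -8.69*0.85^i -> [-8.69, -7.39, -6.28, -5.34, -4.54]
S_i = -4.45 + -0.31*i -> [-4.45, -4.76, -5.07, -5.38, -5.69]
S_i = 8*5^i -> [8, 40, 200, 1000, 5000]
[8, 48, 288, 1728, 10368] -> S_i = 8*6^i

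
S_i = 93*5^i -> [93, 465, 2325, 11625, 58125]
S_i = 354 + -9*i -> [354, 345, 336, 327, 318]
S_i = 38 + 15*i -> [38, 53, 68, 83, 98]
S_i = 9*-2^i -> [9, -18, 36, -72, 144]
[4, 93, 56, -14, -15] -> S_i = Random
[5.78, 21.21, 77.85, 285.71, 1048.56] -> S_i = 5.78*3.67^i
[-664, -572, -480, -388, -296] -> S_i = -664 + 92*i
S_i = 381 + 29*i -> [381, 410, 439, 468, 497]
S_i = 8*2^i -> [8, 16, 32, 64, 128]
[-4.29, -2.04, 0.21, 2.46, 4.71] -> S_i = -4.29 + 2.25*i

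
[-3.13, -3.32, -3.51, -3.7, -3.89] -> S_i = -3.13 + -0.19*i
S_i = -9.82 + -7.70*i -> [-9.82, -17.52, -25.22, -32.92, -40.62]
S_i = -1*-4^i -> [-1, 4, -16, 64, -256]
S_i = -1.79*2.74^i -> [-1.79, -4.9, -13.44, -36.82, -100.89]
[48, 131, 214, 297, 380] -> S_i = 48 + 83*i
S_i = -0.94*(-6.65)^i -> [-0.94, 6.25, -41.57, 276.43, -1838.29]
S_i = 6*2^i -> [6, 12, 24, 48, 96]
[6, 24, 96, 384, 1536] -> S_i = 6*4^i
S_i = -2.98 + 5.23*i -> [-2.98, 2.25, 7.48, 12.71, 17.94]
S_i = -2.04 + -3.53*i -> [-2.04, -5.57, -9.1, -12.63, -16.16]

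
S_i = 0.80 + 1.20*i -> [0.8, 2.0, 3.2, 4.4, 5.6]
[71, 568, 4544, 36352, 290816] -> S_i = 71*8^i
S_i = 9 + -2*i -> [9, 7, 5, 3, 1]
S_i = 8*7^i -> [8, 56, 392, 2744, 19208]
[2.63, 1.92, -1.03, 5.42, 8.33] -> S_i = Random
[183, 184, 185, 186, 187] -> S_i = 183 + 1*i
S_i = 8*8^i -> [8, 64, 512, 4096, 32768]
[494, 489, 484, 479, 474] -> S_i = 494 + -5*i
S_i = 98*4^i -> [98, 392, 1568, 6272, 25088]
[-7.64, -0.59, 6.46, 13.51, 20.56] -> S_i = -7.64 + 7.05*i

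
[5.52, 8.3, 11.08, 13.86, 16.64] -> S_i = 5.52 + 2.78*i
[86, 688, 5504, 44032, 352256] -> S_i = 86*8^i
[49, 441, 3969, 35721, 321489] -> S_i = 49*9^i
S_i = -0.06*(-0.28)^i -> [-0.06, 0.02, -0.0, 0.0, -0.0]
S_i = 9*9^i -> [9, 81, 729, 6561, 59049]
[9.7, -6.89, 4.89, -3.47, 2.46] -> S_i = 9.70*(-0.71)^i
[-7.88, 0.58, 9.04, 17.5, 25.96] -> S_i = -7.88 + 8.46*i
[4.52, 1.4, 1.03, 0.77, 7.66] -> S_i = Random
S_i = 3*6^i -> [3, 18, 108, 648, 3888]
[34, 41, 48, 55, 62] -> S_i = 34 + 7*i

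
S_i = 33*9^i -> [33, 297, 2673, 24057, 216513]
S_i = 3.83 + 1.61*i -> [3.83, 5.44, 7.05, 8.66, 10.27]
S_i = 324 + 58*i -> [324, 382, 440, 498, 556]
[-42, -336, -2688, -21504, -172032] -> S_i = -42*8^i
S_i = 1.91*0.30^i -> [1.91, 0.57, 0.17, 0.05, 0.02]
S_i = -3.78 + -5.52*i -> [-3.78, -9.3, -14.82, -20.34, -25.86]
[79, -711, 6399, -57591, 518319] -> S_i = 79*-9^i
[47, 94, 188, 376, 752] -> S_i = 47*2^i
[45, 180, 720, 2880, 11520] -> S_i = 45*4^i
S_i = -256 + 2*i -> [-256, -254, -252, -250, -248]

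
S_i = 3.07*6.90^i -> [3.07, 21.18, 146.16, 1008.52, 6958.81]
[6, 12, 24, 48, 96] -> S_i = 6*2^i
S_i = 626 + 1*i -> [626, 627, 628, 629, 630]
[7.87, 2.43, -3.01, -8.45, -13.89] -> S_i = 7.87 + -5.44*i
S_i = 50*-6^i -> [50, -300, 1800, -10800, 64800]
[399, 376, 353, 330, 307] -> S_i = 399 + -23*i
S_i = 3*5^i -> [3, 15, 75, 375, 1875]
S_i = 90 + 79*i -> [90, 169, 248, 327, 406]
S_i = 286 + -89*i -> [286, 197, 108, 19, -70]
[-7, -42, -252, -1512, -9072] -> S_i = -7*6^i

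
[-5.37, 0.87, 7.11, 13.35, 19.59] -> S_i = -5.37 + 6.24*i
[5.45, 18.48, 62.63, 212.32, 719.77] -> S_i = 5.45*3.39^i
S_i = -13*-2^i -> [-13, 26, -52, 104, -208]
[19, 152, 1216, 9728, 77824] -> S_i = 19*8^i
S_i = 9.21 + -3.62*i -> [9.21, 5.59, 1.97, -1.65, -5.27]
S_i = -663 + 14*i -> [-663, -649, -635, -621, -607]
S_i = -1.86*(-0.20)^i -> [-1.86, 0.37, -0.07, 0.01, -0.0]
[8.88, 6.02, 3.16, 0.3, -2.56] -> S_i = 8.88 + -2.86*i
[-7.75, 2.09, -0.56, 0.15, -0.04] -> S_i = -7.75*(-0.27)^i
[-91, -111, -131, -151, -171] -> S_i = -91 + -20*i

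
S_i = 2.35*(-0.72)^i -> [2.35, -1.69, 1.22, -0.88, 0.63]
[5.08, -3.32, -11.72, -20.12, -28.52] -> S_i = 5.08 + -8.40*i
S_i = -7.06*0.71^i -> [-7.06, -5.01, -3.56, -2.53, -1.79]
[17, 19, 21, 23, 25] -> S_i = 17 + 2*i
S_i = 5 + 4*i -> [5, 9, 13, 17, 21]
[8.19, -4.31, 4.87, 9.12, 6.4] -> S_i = Random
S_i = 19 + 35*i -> [19, 54, 89, 124, 159]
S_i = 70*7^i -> [70, 490, 3430, 24010, 168070]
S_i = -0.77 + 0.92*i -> [-0.77, 0.15, 1.07, 1.99, 2.91]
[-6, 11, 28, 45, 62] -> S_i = -6 + 17*i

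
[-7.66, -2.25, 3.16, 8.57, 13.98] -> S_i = -7.66 + 5.41*i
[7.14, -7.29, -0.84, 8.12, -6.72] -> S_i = Random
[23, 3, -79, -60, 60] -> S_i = Random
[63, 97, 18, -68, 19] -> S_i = Random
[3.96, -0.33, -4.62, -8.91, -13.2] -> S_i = 3.96 + -4.29*i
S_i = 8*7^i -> [8, 56, 392, 2744, 19208]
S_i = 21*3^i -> [21, 63, 189, 567, 1701]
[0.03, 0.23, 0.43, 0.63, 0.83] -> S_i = 0.03 + 0.20*i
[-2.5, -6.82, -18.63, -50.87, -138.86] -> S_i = -2.50*2.73^i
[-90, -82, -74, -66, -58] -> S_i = -90 + 8*i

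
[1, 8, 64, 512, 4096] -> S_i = 1*8^i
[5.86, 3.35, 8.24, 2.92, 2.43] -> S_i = Random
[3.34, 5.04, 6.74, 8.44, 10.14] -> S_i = 3.34 + 1.70*i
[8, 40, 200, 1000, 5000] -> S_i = 8*5^i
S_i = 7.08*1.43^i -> [7.08, 10.12, 14.48, 20.7, 29.61]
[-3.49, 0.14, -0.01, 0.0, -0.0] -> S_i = -3.49*(-0.04)^i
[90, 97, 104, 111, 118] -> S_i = 90 + 7*i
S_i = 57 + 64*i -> [57, 121, 185, 249, 313]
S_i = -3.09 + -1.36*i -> [-3.09, -4.45, -5.81, -7.17, -8.53]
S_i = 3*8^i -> [3, 24, 192, 1536, 12288]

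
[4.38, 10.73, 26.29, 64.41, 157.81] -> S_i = 4.38*2.45^i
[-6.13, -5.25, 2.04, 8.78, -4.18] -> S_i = Random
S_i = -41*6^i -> [-41, -246, -1476, -8856, -53136]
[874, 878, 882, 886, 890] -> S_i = 874 + 4*i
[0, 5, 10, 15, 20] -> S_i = 0 + 5*i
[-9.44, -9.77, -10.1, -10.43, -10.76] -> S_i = -9.44 + -0.33*i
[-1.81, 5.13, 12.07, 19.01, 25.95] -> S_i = -1.81 + 6.94*i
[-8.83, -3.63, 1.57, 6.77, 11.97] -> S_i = -8.83 + 5.20*i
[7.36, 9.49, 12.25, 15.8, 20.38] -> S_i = 7.36*1.29^i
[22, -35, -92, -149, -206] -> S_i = 22 + -57*i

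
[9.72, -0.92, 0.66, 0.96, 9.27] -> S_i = Random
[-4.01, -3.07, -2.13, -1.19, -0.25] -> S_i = -4.01 + 0.94*i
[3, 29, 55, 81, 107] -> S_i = 3 + 26*i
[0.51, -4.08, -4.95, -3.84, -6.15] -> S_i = Random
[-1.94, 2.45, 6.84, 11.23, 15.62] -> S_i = -1.94 + 4.39*i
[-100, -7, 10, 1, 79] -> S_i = Random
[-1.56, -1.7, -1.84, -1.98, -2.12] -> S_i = -1.56 + -0.14*i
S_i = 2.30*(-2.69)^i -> [2.3, -6.19, 16.64, -44.77, 120.43]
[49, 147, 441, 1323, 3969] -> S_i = 49*3^i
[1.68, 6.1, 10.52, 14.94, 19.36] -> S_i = 1.68 + 4.42*i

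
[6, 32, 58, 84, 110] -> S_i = 6 + 26*i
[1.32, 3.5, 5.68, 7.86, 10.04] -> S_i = 1.32 + 2.18*i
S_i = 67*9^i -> [67, 603, 5427, 48843, 439587]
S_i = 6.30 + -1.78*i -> [6.3, 4.52, 2.74, 0.96, -0.82]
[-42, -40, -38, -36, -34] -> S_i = -42 + 2*i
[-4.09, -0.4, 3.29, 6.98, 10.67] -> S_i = -4.09 + 3.69*i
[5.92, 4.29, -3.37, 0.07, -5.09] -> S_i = Random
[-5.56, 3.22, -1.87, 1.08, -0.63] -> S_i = -5.56*(-0.58)^i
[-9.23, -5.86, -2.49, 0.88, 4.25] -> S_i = -9.23 + 3.37*i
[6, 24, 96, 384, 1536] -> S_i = 6*4^i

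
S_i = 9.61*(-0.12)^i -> [9.61, -1.15, 0.14, -0.02, 0.0]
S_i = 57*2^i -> [57, 114, 228, 456, 912]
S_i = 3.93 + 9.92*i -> [3.93, 13.85, 23.77, 33.69, 43.61]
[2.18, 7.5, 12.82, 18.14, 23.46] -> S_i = 2.18 + 5.32*i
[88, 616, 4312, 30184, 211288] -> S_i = 88*7^i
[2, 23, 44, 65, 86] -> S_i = 2 + 21*i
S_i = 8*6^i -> [8, 48, 288, 1728, 10368]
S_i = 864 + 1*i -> [864, 865, 866, 867, 868]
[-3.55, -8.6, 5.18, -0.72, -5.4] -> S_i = Random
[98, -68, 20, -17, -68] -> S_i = Random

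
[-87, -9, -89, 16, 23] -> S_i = Random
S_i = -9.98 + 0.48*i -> [-9.98, -9.5, -9.02, -8.54, -8.06]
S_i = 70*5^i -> [70, 350, 1750, 8750, 43750]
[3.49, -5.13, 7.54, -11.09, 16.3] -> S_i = 3.49*(-1.47)^i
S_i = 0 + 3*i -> [0, 3, 6, 9, 12]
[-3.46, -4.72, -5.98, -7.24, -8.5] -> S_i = -3.46 + -1.26*i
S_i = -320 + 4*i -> [-320, -316, -312, -308, -304]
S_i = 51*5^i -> [51, 255, 1275, 6375, 31875]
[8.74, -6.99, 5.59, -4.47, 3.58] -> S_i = 8.74*(-0.80)^i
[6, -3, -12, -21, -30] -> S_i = 6 + -9*i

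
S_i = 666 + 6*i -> [666, 672, 678, 684, 690]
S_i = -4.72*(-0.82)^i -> [-4.72, 3.87, -3.17, 2.6, -2.13]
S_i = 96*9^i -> [96, 864, 7776, 69984, 629856]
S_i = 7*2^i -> [7, 14, 28, 56, 112]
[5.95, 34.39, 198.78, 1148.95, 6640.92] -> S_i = 5.95*5.78^i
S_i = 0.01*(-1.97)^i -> [0.01, -0.02, 0.04, -0.08, 0.15]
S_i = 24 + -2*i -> [24, 22, 20, 18, 16]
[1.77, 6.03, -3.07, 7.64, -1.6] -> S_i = Random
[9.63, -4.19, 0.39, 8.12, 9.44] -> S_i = Random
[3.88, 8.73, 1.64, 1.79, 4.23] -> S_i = Random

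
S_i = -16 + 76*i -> [-16, 60, 136, 212, 288]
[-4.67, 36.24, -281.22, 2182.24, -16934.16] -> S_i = -4.67*(-7.76)^i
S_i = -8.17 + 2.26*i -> [-8.17, -5.91, -3.65, -1.39, 0.87]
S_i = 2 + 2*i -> [2, 4, 6, 8, 10]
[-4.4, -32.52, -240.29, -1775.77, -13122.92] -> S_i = -4.40*7.39^i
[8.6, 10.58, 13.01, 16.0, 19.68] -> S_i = 8.60*1.23^i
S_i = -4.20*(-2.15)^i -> [-4.2, 9.03, -19.41, 41.74, -89.74]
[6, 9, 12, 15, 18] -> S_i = 6 + 3*i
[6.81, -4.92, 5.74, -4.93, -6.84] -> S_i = Random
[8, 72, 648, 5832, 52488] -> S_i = 8*9^i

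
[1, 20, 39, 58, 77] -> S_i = 1 + 19*i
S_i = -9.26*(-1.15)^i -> [-9.26, 10.65, -12.25, 14.08, -16.2]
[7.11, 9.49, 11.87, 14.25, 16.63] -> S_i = 7.11 + 2.38*i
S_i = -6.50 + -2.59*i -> [-6.5, -9.09, -11.68, -14.27, -16.86]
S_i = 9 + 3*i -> [9, 12, 15, 18, 21]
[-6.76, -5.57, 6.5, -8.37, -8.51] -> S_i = Random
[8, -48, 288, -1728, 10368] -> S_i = 8*-6^i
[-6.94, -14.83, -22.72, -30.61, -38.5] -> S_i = -6.94 + -7.89*i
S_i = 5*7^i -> [5, 35, 245, 1715, 12005]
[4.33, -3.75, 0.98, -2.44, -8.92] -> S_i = Random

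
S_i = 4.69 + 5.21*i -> [4.69, 9.9, 15.11, 20.32, 25.53]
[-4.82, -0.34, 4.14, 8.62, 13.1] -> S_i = -4.82 + 4.48*i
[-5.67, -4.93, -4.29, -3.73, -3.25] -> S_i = -5.67*0.87^i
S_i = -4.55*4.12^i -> [-4.55, -18.75, -77.23, -318.2, -1310.99]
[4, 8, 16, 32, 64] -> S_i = 4*2^i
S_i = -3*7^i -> [-3, -21, -147, -1029, -7203]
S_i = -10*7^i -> [-10, -70, -490, -3430, -24010]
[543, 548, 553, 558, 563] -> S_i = 543 + 5*i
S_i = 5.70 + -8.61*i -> [5.7, -2.91, -11.52, -20.13, -28.74]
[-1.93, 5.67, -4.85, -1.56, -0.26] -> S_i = Random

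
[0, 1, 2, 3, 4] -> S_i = 0 + 1*i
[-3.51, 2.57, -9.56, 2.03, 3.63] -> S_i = Random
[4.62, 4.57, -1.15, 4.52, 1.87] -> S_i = Random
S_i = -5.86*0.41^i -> [-5.86, -2.4, -0.99, -0.4, -0.17]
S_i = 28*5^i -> [28, 140, 700, 3500, 17500]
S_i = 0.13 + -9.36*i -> [0.13, -9.23, -18.59, -27.95, -37.31]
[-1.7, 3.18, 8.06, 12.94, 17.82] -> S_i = -1.70 + 4.88*i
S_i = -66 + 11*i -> [-66, -55, -44, -33, -22]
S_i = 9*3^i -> [9, 27, 81, 243, 729]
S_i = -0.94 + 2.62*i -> [-0.94, 1.68, 4.3, 6.92, 9.54]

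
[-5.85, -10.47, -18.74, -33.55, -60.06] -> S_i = -5.85*1.79^i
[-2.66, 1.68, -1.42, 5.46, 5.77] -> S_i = Random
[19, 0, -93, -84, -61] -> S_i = Random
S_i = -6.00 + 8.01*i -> [-6.0, 2.01, 10.02, 18.03, 26.04]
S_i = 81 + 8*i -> [81, 89, 97, 105, 113]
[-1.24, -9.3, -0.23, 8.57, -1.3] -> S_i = Random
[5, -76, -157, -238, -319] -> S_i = 5 + -81*i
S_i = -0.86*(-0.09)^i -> [-0.86, 0.08, -0.01, 0.0, -0.0]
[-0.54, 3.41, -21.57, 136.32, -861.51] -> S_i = -0.54*(-6.32)^i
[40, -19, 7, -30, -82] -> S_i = Random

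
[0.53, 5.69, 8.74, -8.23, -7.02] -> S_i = Random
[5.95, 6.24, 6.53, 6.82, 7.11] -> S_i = 5.95 + 0.29*i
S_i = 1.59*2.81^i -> [1.59, 4.47, 12.55, 35.28, 99.13]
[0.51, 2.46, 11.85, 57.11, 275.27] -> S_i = 0.51*4.82^i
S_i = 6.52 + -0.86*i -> [6.52, 5.66, 4.8, 3.94, 3.08]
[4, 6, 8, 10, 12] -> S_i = 4 + 2*i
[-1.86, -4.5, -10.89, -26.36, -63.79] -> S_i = -1.86*2.42^i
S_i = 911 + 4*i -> [911, 915, 919, 923, 927]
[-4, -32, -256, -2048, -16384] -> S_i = -4*8^i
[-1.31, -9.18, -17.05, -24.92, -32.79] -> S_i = -1.31 + -7.87*i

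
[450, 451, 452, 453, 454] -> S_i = 450 + 1*i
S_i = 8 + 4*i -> [8, 12, 16, 20, 24]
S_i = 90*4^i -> [90, 360, 1440, 5760, 23040]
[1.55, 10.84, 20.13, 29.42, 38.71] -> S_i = 1.55 + 9.29*i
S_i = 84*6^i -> [84, 504, 3024, 18144, 108864]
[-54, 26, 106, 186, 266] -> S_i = -54 + 80*i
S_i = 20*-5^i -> [20, -100, 500, -2500, 12500]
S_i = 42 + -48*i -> [42, -6, -54, -102, -150]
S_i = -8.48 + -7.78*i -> [-8.48, -16.26, -24.04, -31.82, -39.6]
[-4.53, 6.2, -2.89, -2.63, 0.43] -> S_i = Random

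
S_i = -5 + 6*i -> [-5, 1, 7, 13, 19]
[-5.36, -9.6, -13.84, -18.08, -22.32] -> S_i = -5.36 + -4.24*i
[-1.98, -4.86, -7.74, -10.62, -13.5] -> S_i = -1.98 + -2.88*i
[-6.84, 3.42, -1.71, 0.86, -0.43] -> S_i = -6.84*(-0.50)^i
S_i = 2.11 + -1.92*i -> [2.11, 0.19, -1.73, -3.65, -5.57]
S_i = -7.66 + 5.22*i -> [-7.66, -2.44, 2.78, 8.0, 13.22]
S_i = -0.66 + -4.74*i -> [-0.66, -5.4, -10.14, -14.88, -19.62]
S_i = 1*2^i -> [1, 2, 4, 8, 16]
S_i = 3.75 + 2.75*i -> [3.75, 6.5, 9.25, 12.0, 14.75]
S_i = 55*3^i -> [55, 165, 495, 1485, 4455]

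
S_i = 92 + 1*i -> [92, 93, 94, 95, 96]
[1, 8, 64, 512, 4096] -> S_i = 1*8^i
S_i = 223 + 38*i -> [223, 261, 299, 337, 375]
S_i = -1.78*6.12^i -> [-1.78, -10.89, -66.67, -408.01, -2497.04]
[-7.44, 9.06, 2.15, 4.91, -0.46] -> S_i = Random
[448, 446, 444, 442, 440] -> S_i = 448 + -2*i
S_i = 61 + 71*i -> [61, 132, 203, 274, 345]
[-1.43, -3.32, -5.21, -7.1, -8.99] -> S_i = -1.43 + -1.89*i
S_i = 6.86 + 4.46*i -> [6.86, 11.32, 15.78, 20.24, 24.7]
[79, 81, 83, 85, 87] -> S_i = 79 + 2*i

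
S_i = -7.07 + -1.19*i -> [-7.07, -8.26, -9.45, -10.64, -11.83]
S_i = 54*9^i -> [54, 486, 4374, 39366, 354294]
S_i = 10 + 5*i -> [10, 15, 20, 25, 30]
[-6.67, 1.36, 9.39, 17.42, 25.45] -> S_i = -6.67 + 8.03*i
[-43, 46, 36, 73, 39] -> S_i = Random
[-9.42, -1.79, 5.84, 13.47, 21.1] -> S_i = -9.42 + 7.63*i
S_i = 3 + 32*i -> [3, 35, 67, 99, 131]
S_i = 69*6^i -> [69, 414, 2484, 14904, 89424]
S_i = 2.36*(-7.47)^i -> [2.36, -17.63, 131.69, -983.73, 7348.43]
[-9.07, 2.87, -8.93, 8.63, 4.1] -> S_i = Random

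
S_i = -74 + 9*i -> [-74, -65, -56, -47, -38]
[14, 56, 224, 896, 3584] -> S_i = 14*4^i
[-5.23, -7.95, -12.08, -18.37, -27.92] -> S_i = -5.23*1.52^i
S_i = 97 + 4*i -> [97, 101, 105, 109, 113]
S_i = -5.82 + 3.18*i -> [-5.82, -2.64, 0.54, 3.72, 6.9]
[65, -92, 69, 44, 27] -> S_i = Random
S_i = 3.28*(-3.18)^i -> [3.28, -10.43, 33.17, -105.48, 335.41]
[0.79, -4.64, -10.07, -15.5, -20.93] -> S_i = 0.79 + -5.43*i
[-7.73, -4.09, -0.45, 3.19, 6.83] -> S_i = -7.73 + 3.64*i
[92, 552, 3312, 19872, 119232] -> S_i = 92*6^i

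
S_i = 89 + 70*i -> [89, 159, 229, 299, 369]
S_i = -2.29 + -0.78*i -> [-2.29, -3.07, -3.85, -4.63, -5.41]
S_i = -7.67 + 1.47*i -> [-7.67, -6.2, -4.73, -3.26, -1.79]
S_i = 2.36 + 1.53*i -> [2.36, 3.89, 5.42, 6.95, 8.48]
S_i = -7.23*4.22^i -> [-7.23, -30.51, -128.75, -543.34, -2292.92]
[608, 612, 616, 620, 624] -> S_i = 608 + 4*i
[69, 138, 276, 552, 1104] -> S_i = 69*2^i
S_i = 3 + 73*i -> [3, 76, 149, 222, 295]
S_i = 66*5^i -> [66, 330, 1650, 8250, 41250]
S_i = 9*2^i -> [9, 18, 36, 72, 144]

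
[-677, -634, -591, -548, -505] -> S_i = -677 + 43*i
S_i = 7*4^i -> [7, 28, 112, 448, 1792]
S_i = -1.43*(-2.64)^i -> [-1.43, 3.78, -9.97, 26.31, -69.46]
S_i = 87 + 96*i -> [87, 183, 279, 375, 471]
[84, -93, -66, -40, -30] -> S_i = Random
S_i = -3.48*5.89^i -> [-3.48, -20.5, -120.73, -711.09, -4188.33]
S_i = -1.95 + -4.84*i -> [-1.95, -6.79, -11.63, -16.47, -21.31]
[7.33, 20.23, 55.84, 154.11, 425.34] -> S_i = 7.33*2.76^i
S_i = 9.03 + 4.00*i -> [9.03, 13.03, 17.03, 21.03, 25.03]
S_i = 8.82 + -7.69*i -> [8.82, 1.13, -6.56, -14.25, -21.94]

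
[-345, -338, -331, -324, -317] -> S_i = -345 + 7*i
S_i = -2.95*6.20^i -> [-2.95, -18.29, -113.4, -703.07, -4359.02]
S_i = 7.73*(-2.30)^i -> [7.73, -17.78, 40.89, -94.05, 216.32]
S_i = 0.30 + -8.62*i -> [0.3, -8.32, -16.94, -25.56, -34.18]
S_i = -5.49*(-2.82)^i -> [-5.49, 15.48, -43.66, 123.12, -347.19]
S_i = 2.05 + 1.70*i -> [2.05, 3.75, 5.45, 7.15, 8.85]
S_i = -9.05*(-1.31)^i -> [-9.05, 11.86, -15.53, 20.35, -26.65]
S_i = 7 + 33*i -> [7, 40, 73, 106, 139]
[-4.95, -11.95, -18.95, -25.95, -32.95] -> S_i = -4.95 + -7.00*i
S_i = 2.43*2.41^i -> [2.43, 5.86, 14.11, 34.01, 81.97]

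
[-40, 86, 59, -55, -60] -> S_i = Random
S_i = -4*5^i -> [-4, -20, -100, -500, -2500]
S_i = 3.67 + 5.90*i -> [3.67, 9.57, 15.47, 21.37, 27.27]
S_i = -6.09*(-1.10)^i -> [-6.09, 6.7, -7.37, 8.11, -8.92]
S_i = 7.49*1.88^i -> [7.49, 14.08, 26.47, 49.77, 93.56]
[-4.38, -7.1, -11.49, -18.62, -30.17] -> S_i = -4.38*1.62^i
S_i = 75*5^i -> [75, 375, 1875, 9375, 46875]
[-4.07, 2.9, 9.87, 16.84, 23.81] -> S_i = -4.07 + 6.97*i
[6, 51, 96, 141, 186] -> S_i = 6 + 45*i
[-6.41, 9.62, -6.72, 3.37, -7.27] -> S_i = Random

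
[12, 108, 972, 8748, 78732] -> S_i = 12*9^i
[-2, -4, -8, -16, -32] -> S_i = -2*2^i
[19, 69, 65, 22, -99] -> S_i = Random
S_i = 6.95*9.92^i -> [6.95, 68.94, 683.92, 6784.53, 67302.55]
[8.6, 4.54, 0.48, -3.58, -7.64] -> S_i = 8.60 + -4.06*i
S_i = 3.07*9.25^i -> [3.07, 28.4, 262.68, 2429.76, 22475.29]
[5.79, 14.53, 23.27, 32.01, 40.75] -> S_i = 5.79 + 8.74*i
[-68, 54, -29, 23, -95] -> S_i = Random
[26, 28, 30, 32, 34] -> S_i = 26 + 2*i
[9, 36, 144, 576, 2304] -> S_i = 9*4^i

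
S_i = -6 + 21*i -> [-6, 15, 36, 57, 78]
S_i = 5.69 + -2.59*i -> [5.69, 3.1, 0.51, -2.08, -4.67]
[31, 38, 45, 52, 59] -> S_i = 31 + 7*i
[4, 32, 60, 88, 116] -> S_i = 4 + 28*i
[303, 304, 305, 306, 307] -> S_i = 303 + 1*i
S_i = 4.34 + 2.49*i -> [4.34, 6.83, 9.32, 11.81, 14.3]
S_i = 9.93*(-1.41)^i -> [9.93, -14.0, 19.74, -27.84, 39.25]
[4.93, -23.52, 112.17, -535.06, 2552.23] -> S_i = 4.93*(-4.77)^i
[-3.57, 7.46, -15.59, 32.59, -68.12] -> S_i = -3.57*(-2.09)^i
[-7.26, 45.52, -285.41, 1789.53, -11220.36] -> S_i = -7.26*(-6.27)^i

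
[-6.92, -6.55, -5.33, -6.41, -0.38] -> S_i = Random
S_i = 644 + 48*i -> [644, 692, 740, 788, 836]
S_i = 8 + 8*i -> [8, 16, 24, 32, 40]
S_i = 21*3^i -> [21, 63, 189, 567, 1701]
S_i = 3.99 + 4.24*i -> [3.99, 8.23, 12.47, 16.71, 20.95]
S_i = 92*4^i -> [92, 368, 1472, 5888, 23552]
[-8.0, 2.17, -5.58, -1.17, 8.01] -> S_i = Random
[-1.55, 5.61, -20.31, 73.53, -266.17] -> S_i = -1.55*(-3.62)^i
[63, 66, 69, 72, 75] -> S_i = 63 + 3*i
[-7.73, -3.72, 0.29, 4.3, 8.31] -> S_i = -7.73 + 4.01*i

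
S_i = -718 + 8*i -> [-718, -710, -702, -694, -686]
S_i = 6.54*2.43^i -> [6.54, 15.89, 38.62, 93.84, 228.04]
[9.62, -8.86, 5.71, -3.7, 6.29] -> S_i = Random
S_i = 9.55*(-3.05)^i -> [9.55, -29.13, 88.84, -270.96, 826.42]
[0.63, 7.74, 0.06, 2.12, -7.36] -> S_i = Random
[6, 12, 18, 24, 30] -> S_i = 6 + 6*i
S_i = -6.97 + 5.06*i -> [-6.97, -1.91, 3.15, 8.21, 13.27]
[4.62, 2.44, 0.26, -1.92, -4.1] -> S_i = 4.62 + -2.18*i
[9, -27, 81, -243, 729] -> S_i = 9*-3^i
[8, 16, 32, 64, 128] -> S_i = 8*2^i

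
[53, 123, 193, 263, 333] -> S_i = 53 + 70*i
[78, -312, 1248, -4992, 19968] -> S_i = 78*-4^i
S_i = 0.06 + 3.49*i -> [0.06, 3.55, 7.04, 10.53, 14.02]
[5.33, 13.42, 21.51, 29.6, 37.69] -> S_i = 5.33 + 8.09*i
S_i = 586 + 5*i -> [586, 591, 596, 601, 606]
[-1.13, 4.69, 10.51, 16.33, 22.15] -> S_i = -1.13 + 5.82*i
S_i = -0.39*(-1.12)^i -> [-0.39, 0.44, -0.49, 0.55, -0.61]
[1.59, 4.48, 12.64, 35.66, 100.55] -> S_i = 1.59*2.82^i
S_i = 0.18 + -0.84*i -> [0.18, -0.66, -1.5, -2.34, -3.18]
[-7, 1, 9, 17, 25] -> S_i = -7 + 8*i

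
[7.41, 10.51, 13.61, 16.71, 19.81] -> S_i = 7.41 + 3.10*i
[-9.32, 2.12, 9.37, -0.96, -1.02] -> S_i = Random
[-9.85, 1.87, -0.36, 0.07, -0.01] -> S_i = -9.85*(-0.19)^i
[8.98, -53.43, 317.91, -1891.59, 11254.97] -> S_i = 8.98*(-5.95)^i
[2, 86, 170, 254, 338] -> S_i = 2 + 84*i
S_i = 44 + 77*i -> [44, 121, 198, 275, 352]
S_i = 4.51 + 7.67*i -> [4.51, 12.18, 19.85, 27.52, 35.19]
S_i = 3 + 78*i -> [3, 81, 159, 237, 315]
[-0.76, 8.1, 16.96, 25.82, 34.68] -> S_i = -0.76 + 8.86*i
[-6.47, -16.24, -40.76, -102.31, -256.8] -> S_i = -6.47*2.51^i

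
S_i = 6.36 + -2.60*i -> [6.36, 3.76, 1.16, -1.44, -4.04]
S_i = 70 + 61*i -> [70, 131, 192, 253, 314]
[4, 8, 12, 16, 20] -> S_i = 4 + 4*i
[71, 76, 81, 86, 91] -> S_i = 71 + 5*i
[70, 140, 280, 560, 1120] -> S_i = 70*2^i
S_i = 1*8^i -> [1, 8, 64, 512, 4096]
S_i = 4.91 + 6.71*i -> [4.91, 11.62, 18.33, 25.04, 31.75]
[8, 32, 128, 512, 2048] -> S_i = 8*4^i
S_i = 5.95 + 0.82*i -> [5.95, 6.77, 7.59, 8.41, 9.23]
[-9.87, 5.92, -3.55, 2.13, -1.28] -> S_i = -9.87*(-0.60)^i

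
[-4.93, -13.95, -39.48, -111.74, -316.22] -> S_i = -4.93*2.83^i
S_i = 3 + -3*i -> [3, 0, -3, -6, -9]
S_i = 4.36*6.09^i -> [4.36, 26.55, 161.7, 984.78, 5997.3]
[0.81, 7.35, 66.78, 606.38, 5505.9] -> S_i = 0.81*9.08^i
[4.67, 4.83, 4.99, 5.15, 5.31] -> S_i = 4.67 + 0.16*i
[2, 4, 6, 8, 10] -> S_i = 2 + 2*i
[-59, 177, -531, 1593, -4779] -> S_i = -59*-3^i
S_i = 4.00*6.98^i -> [4.0, 27.92, 194.88, 1360.27, 9494.71]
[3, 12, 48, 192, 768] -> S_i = 3*4^i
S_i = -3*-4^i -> [-3, 12, -48, 192, -768]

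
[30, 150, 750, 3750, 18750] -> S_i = 30*5^i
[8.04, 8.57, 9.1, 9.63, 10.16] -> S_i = 8.04 + 0.53*i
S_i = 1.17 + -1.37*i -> [1.17, -0.2, -1.57, -2.94, -4.31]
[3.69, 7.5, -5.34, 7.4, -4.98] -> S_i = Random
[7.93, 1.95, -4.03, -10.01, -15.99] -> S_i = 7.93 + -5.98*i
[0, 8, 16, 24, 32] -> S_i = 0 + 8*i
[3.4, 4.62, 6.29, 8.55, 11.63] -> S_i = 3.40*1.36^i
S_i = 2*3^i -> [2, 6, 18, 54, 162]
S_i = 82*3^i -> [82, 246, 738, 2214, 6642]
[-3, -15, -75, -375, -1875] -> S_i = -3*5^i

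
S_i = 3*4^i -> [3, 12, 48, 192, 768]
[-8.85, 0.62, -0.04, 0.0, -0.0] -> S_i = -8.85*(-0.07)^i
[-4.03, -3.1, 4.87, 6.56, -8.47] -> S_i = Random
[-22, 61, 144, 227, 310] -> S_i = -22 + 83*i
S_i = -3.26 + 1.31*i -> [-3.26, -1.95, -0.64, 0.67, 1.98]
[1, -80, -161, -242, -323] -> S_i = 1 + -81*i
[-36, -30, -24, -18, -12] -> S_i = -36 + 6*i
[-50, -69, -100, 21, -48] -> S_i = Random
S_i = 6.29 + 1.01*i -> [6.29, 7.3, 8.31, 9.32, 10.33]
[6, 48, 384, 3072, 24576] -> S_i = 6*8^i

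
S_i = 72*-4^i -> [72, -288, 1152, -4608, 18432]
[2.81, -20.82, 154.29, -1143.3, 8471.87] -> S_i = 2.81*(-7.41)^i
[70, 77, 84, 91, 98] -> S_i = 70 + 7*i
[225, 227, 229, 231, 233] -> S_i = 225 + 2*i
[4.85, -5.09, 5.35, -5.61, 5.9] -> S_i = 4.85*(-1.05)^i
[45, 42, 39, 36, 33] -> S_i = 45 + -3*i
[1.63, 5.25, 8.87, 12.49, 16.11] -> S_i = 1.63 + 3.62*i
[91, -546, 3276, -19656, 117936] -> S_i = 91*-6^i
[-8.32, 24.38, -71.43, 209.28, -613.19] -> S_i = -8.32*(-2.93)^i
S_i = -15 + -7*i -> [-15, -22, -29, -36, -43]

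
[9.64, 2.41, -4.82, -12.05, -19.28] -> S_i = 9.64 + -7.23*i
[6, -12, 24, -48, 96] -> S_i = 6*-2^i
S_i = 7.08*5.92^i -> [7.08, 41.91, 248.13, 1468.92, 8696.01]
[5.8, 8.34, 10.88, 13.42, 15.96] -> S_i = 5.80 + 2.54*i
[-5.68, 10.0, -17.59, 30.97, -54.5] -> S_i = -5.68*(-1.76)^i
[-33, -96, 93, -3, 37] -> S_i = Random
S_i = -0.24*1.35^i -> [-0.24, -0.32, -0.44, -0.59, -0.8]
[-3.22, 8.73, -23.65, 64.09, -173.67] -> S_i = -3.22*(-2.71)^i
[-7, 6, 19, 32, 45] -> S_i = -7 + 13*i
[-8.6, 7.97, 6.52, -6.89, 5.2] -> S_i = Random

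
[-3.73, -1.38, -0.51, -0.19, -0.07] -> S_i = -3.73*0.37^i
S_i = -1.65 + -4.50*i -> [-1.65, -6.15, -10.65, -15.15, -19.65]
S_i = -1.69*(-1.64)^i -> [-1.69, 2.77, -4.55, 7.45, -12.23]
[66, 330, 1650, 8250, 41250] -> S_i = 66*5^i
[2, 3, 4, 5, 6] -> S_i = 2 + 1*i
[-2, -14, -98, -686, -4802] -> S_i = -2*7^i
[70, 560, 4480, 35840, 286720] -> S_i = 70*8^i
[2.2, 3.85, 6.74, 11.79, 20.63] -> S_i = 2.20*1.75^i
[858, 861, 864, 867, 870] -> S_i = 858 + 3*i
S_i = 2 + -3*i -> [2, -1, -4, -7, -10]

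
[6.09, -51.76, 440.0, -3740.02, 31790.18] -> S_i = 6.09*(-8.50)^i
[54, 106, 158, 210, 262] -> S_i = 54 + 52*i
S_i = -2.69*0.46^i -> [-2.69, -1.24, -0.57, -0.26, -0.12]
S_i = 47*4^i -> [47, 188, 752, 3008, 12032]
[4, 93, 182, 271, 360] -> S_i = 4 + 89*i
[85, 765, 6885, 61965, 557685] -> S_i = 85*9^i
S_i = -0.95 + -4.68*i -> [-0.95, -5.63, -10.31, -14.99, -19.67]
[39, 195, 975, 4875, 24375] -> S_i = 39*5^i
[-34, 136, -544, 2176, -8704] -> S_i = -34*-4^i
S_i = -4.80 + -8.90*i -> [-4.8, -13.7, -22.6, -31.5, -40.4]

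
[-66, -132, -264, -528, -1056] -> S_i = -66*2^i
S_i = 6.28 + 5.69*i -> [6.28, 11.97, 17.66, 23.35, 29.04]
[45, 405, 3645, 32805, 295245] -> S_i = 45*9^i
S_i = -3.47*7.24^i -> [-3.47, -25.12, -181.89, -1316.88, -9534.19]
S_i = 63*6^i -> [63, 378, 2268, 13608, 81648]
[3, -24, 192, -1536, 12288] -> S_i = 3*-8^i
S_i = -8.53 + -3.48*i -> [-8.53, -12.01, -15.49, -18.97, -22.45]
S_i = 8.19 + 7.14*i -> [8.19, 15.33, 22.47, 29.61, 36.75]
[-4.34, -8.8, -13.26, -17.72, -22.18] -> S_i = -4.34 + -4.46*i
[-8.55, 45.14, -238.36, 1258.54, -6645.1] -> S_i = -8.55*(-5.28)^i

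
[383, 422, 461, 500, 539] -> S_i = 383 + 39*i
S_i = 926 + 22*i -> [926, 948, 970, 992, 1014]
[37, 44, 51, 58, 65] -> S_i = 37 + 7*i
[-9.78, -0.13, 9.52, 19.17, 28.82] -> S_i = -9.78 + 9.65*i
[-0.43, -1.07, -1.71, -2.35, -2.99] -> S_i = -0.43 + -0.64*i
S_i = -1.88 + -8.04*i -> [-1.88, -9.92, -17.96, -26.0, -34.04]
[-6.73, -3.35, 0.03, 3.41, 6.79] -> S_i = -6.73 + 3.38*i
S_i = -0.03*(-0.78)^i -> [-0.03, 0.02, -0.02, 0.01, -0.01]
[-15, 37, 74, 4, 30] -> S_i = Random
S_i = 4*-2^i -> [4, -8, 16, -32, 64]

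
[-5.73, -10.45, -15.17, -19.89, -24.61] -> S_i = -5.73 + -4.72*i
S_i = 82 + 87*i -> [82, 169, 256, 343, 430]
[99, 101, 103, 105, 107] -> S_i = 99 + 2*i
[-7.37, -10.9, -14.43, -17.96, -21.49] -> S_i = -7.37 + -3.53*i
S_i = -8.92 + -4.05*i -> [-8.92, -12.97, -17.02, -21.07, -25.12]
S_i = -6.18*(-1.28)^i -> [-6.18, 7.91, -10.13, 12.96, -16.59]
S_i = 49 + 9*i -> [49, 58, 67, 76, 85]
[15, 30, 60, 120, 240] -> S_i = 15*2^i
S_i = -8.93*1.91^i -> [-8.93, -17.06, -32.58, -62.22, -118.85]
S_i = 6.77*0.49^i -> [6.77, 3.32, 1.63, 0.8, 0.39]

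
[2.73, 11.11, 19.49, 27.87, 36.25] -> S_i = 2.73 + 8.38*i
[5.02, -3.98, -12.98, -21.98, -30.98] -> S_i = 5.02 + -9.00*i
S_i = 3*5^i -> [3, 15, 75, 375, 1875]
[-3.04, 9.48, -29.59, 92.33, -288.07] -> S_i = -3.04*(-3.12)^i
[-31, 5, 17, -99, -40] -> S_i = Random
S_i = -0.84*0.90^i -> [-0.84, -0.76, -0.68, -0.61, -0.55]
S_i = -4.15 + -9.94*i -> [-4.15, -14.09, -24.03, -33.97, -43.91]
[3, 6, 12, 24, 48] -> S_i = 3*2^i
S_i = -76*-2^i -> [-76, 152, -304, 608, -1216]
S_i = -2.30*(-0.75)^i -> [-2.3, 1.72, -1.29, 0.97, -0.73]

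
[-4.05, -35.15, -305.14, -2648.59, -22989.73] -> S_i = -4.05*8.68^i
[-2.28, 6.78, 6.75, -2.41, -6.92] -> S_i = Random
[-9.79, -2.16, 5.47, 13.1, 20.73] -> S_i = -9.79 + 7.63*i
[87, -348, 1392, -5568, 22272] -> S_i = 87*-4^i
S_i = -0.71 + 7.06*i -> [-0.71, 6.35, 13.41, 20.47, 27.53]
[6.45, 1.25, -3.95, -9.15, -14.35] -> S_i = 6.45 + -5.20*i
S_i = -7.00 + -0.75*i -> [-7.0, -7.75, -8.5, -9.25, -10.0]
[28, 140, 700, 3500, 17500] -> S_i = 28*5^i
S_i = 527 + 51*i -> [527, 578, 629, 680, 731]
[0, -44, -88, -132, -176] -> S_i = 0 + -44*i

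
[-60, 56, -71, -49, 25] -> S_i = Random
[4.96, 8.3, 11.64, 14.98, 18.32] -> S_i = 4.96 + 3.34*i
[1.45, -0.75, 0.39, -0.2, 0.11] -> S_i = 1.45*(-0.52)^i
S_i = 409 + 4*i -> [409, 413, 417, 421, 425]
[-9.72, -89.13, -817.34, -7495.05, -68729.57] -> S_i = -9.72*9.17^i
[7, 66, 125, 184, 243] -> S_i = 7 + 59*i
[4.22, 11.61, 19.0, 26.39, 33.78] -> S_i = 4.22 + 7.39*i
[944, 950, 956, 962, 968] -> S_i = 944 + 6*i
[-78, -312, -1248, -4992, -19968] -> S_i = -78*4^i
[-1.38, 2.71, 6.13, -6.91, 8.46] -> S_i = Random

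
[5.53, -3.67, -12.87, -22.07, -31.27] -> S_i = 5.53 + -9.20*i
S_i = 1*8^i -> [1, 8, 64, 512, 4096]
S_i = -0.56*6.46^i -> [-0.56, -3.62, -23.37, -150.97, -975.25]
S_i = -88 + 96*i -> [-88, 8, 104, 200, 296]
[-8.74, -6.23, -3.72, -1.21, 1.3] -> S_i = -8.74 + 2.51*i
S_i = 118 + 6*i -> [118, 124, 130, 136, 142]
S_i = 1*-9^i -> [1, -9, 81, -729, 6561]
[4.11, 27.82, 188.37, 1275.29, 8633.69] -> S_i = 4.11*6.77^i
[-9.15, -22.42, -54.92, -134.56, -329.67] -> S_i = -9.15*2.45^i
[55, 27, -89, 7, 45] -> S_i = Random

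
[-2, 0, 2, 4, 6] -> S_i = -2 + 2*i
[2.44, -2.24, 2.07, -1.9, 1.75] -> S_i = 2.44*(-0.92)^i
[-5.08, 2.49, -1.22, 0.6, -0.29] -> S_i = -5.08*(-0.49)^i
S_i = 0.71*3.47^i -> [0.71, 2.46, 8.55, 29.67, 102.94]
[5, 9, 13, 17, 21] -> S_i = 5 + 4*i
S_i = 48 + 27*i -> [48, 75, 102, 129, 156]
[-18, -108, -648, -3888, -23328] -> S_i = -18*6^i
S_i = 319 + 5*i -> [319, 324, 329, 334, 339]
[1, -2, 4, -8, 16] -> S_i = 1*-2^i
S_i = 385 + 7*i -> [385, 392, 399, 406, 413]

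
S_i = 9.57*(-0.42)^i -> [9.57, -4.02, 1.69, -0.71, 0.3]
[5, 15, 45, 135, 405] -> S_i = 5*3^i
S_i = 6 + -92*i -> [6, -86, -178, -270, -362]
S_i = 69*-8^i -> [69, -552, 4416, -35328, 282624]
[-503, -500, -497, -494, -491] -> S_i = -503 + 3*i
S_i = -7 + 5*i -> [-7, -2, 3, 8, 13]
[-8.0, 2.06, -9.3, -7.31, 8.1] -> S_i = Random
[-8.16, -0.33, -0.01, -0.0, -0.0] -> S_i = -8.16*0.04^i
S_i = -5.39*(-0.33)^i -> [-5.39, 1.78, -0.59, 0.19, -0.06]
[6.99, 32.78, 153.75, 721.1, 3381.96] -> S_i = 6.99*4.69^i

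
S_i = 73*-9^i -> [73, -657, 5913, -53217, 478953]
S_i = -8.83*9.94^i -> [-8.83, -87.77, -872.44, -8672.01, -86199.8]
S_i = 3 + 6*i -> [3, 9, 15, 21, 27]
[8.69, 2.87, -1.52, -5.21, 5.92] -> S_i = Random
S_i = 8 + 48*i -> [8, 56, 104, 152, 200]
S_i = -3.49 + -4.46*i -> [-3.49, -7.95, -12.41, -16.87, -21.33]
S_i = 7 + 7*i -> [7, 14, 21, 28, 35]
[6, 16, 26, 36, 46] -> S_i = 6 + 10*i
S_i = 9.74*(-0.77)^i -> [9.74, -7.5, 5.77, -4.45, 3.42]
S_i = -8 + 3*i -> [-8, -5, -2, 1, 4]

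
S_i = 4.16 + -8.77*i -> [4.16, -4.61, -13.38, -22.15, -30.92]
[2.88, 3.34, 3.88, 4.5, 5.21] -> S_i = 2.88*1.16^i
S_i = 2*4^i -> [2, 8, 32, 128, 512]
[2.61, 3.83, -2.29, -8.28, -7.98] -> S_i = Random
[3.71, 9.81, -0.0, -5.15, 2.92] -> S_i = Random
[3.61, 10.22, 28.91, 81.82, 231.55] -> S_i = 3.61*2.83^i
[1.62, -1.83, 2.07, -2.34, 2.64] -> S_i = 1.62*(-1.13)^i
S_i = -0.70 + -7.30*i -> [-0.7, -8.0, -15.3, -22.6, -29.9]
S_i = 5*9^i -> [5, 45, 405, 3645, 32805]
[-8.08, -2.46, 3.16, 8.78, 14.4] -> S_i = -8.08 + 5.62*i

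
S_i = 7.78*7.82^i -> [7.78, 60.84, 475.77, 3720.49, 29094.21]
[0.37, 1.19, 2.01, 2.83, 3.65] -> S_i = 0.37 + 0.82*i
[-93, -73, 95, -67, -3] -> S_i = Random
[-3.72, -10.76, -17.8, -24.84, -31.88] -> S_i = -3.72 + -7.04*i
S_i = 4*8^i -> [4, 32, 256, 2048, 16384]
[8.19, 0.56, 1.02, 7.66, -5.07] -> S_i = Random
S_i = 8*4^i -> [8, 32, 128, 512, 2048]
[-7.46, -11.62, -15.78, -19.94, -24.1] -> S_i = -7.46 + -4.16*i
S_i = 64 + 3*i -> [64, 67, 70, 73, 76]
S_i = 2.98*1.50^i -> [2.98, 4.47, 6.7, 10.06, 15.09]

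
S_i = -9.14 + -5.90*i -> [-9.14, -15.04, -20.94, -26.84, -32.74]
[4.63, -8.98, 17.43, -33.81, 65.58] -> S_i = 4.63*(-1.94)^i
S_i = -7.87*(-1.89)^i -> [-7.87, 14.87, -28.11, 53.13, -100.42]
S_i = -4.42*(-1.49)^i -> [-4.42, 6.59, -9.81, 14.62, -21.79]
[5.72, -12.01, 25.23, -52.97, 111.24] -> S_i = 5.72*(-2.10)^i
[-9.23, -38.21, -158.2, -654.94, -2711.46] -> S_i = -9.23*4.14^i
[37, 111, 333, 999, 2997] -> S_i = 37*3^i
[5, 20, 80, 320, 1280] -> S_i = 5*4^i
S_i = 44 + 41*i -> [44, 85, 126, 167, 208]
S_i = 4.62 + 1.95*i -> [4.62, 6.57, 8.52, 10.47, 12.42]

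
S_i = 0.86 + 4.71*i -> [0.86, 5.57, 10.28, 14.99, 19.7]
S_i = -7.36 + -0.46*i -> [-7.36, -7.82, -8.28, -8.74, -9.2]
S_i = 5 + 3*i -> [5, 8, 11, 14, 17]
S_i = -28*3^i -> [-28, -84, -252, -756, -2268]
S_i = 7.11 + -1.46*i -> [7.11, 5.65, 4.19, 2.73, 1.27]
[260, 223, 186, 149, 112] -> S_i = 260 + -37*i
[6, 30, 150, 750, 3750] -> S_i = 6*5^i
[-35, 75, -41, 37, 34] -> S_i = Random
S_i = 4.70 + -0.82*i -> [4.7, 3.88, 3.06, 2.24, 1.42]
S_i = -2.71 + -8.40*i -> [-2.71, -11.11, -19.51, -27.91, -36.31]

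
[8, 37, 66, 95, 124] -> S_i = 8 + 29*i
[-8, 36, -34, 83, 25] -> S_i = Random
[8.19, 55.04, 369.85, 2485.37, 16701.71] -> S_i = 8.19*6.72^i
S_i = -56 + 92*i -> [-56, 36, 128, 220, 312]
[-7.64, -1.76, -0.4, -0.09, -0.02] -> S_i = -7.64*0.23^i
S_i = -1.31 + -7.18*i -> [-1.31, -8.49, -15.67, -22.85, -30.03]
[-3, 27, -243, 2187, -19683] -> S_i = -3*-9^i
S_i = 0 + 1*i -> [0, 1, 2, 3, 4]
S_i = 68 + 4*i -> [68, 72, 76, 80, 84]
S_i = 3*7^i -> [3, 21, 147, 1029, 7203]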